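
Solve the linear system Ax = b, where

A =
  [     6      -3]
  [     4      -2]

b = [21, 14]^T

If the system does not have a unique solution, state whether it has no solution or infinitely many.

Row-reduce:
R1 ← R1 / (6).
R2 ← R2 − 4·R1.
Rank is 1 with 2 unknowns, leaving x_2 free.

infinitely many solutions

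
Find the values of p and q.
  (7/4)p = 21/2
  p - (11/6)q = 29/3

p = 6, q = -2

From equation 2: p = 29/3 + 11/6·q.
Substitute into equation 1 and solve: q = -2.
Then p = 6.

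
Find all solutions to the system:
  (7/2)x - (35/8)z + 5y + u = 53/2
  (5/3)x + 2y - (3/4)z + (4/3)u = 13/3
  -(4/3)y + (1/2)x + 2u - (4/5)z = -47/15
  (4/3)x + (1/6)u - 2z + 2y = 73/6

Row-reduce:
R1 ← R1 / (7/2).
R2 ← R2 − 5/3·R1.
R3 ← R3 − 1/2·R1.
R4 ← R4 − 4/3·R1.
R2 ← R2 / (-8/21).
R1 ← R1 − 10/7·R2.
R3 ← R3 + 43/21·R2.
R4 ← R4 − 2/21·R2.
R3 ← R3 / (-881/120).
R1 ← R1 − 15/4·R3.
R2 ← R2 + 7/2·R3.
Rank is 3 with 4 unknowns, leaving u free.

infinitely many solutions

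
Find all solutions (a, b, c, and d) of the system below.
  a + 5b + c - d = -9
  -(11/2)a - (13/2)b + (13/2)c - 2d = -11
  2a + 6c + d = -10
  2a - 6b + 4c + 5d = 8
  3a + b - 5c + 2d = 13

no solution

Row-reduce:
R2 ← R2 + 11/2·R1.
R3 ← R3 − 2·R1.
R4 ← R4 − 2·R1.
R5 ← R5 − 3·R1.
R2 ← R2 / (21).
R1 ← R1 − 5·R2.
R3 ← R3 + 10·R2.
R4 ← R4 + 16·R2.
R5 ← R5 + 14·R2.
R3 ← R3 / (68/7).
R1 ← R1 + 13/7·R3.
R2 ← R2 − 4/7·R3.
R4 ← R4 − 78/7·R3.
R4 ← R4 / (33/17).
R1 ← R1 − 23/34·R4.
R2 ← R2 + 11/34·R4.
R3 ← R3 + 1/17·R4.
Row 5 reduces to 0 = -1/3, a contradiction. The system is inconsistent.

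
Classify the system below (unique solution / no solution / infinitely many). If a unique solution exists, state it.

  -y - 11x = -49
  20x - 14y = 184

From equation 1: y = 49 − 11·x.
Substitute into equation 2 and solve: x = 5.
Then y = -6.

x = 5, y = -6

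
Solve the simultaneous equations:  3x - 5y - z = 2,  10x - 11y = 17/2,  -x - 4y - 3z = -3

Row-reduce:
R1 ← R1 / (3).
R2 ← R2 − 10·R1.
R3 ← R3 + 1·R1.
R2 ← R2 / (17/3).
R1 ← R1 + 5/3·R2.
R3 ← R3 + 17/3·R2.
Row 3 reduces to 0 = -1/2, a contradiction. The system is inconsistent.

no solution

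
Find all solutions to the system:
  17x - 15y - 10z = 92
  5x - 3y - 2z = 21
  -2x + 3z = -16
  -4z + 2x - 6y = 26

no solution

Row-reduce:
R1 ← R1 / (17).
R2 ← R2 − 5·R1.
R3 ← R3 + 2·R1.
R4 ← R4 − 2·R1.
R2 ← R2 / (24/17).
R1 ← R1 + 15/17·R2.
R3 ← R3 + 30/17·R2.
R4 ← R4 + 72/17·R2.
R3 ← R3 / (3).
R2 ← R2 − 2/3·R3.
Row 4 reduces to 0 = -3, a contradiction. The system is inconsistent.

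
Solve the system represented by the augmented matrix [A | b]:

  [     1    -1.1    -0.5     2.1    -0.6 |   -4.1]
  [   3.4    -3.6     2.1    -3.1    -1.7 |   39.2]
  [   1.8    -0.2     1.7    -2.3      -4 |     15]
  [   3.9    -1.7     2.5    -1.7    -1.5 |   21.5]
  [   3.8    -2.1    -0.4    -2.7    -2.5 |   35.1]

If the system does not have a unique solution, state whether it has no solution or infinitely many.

x_1 = 2, x_2 = -5, x_3 = -2, x_4 = -6, x_5 = 0

Row-reduce the augmented matrix:
R2 ← R2 − 17/5·R1.
R3 ← R3 − 9/5·R1.
R4 ← R4 − 39/10·R1.
R5 ← R5 − 19/5·R1.
R2 ← R2 / (7/50).
R1 ← R1 + 11/10·R2.
R3 ← R3 − 89/50·R2.
R4 ← R4 − 259/100·R2.
R5 ← R5 − 52/25·R2.
R3 ← R3 / (-320/7).
R1 ← R1 − 411/14·R3.
R2 ← R2 − 190/7·R3.
R4 ← R4 + 1317/20·R3.
R5 ← R5 + 3847/70·R3.
R4 ← R4 / (3069/4000).
R1 ← R1 − 539/400·R4.
R2 ← R2 − 11/20·R4.
R3 ← R3 + 543/200·R4.
R5 ← R5 + 15503/2000·R4.
R5 ← R5 / (26408143/491040).
R1 ← R1 + 6323/558·R5.
R2 ← R2 + 12151/2232·R5.
R3 ← R3 − 291215/16368·R5.
R4 ← R4 − 318919/49104·R5.
Reading off the reduced rows gives x_1 = 2, x_2 = -5, x_3 = -2, x_4 = -6, x_5 = 0.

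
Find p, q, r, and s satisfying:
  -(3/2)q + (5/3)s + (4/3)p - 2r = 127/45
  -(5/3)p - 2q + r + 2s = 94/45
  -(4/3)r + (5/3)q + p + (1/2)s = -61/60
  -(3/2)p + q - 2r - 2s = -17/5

p = 2/3, q = -1, r = 1/5, s = 1/2

Row-reduce the augmented matrix:
R1 ← R1 / (4/3).
R2 ← R2 + 5/3·R1.
R3 ← R3 − 1·R1.
R4 ← R4 + 3/2·R1.
R2 ← R2 / (-31/8).
R1 ← R1 + 9/8·R2.
R3 ← R3 − 67/24·R2.
R4 ← R4 + 11/16·R2.
R3 ← R3 / (-85/93).
R1 ← R1 + 33/31·R3.
R2 ← R2 − 12/31·R3.
R4 ← R4 + 247/62·R3.
R4 ← R4 / (-3537/340).
R1 ← R1 + 423/170·R4.
R2 ← R2 + 32/255·R4.
R3 ← R3 + 1223/510·R4.
Reading off the reduced rows gives p = 2/3, q = -1, r = 1/5, s = 1/2.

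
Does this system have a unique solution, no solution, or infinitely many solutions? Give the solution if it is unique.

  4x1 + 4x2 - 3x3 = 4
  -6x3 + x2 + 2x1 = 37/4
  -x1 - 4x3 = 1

Row-reduce the augmented matrix:
R1 ← R1 / (4).
R2 ← R2 − 2·R1.
R3 ← R3 + 1·R1.
R2 ← R2 / (-1).
R1 ← R1 − 1·R2.
R3 ← R3 − 1·R2.
R3 ← R3 / (-37/4).
R1 ← R1 + 21/4·R3.
R2 ← R2 − 9/2·R3.
Reading off the reduced rows gives x1 = 3, x2 = -11/4, x3 = -1.

x1 = 3, x2 = -11/4, x3 = -1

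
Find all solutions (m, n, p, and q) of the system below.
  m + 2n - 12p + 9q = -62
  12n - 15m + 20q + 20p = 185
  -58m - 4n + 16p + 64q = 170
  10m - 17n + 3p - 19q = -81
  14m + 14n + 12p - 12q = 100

m = -3, n = 5, p = 5, q = -1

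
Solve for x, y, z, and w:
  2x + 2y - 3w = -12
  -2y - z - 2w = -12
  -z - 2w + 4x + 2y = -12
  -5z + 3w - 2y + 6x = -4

Row-reduce the augmented matrix:
R1 ← R1 / (2).
R3 ← R3 − 4·R1.
R4 ← R4 − 6·R1.
R2 ← R2 / (-2).
R1 ← R1 − 1·R2.
R3 ← R3 + 2·R2.
R4 ← R4 + 8·R2.
Swap R3 and R4.
R3 ← R3 / (-1).
R1 ← R1 + 1/2·R3.
R2 ← R2 − 1/2·R3.
R4 ← R4 / (6).
R1 ← R1 + 25/2·R4.
R2 ← R2 − 11·R4.
R3 ← R3 + 20·R4.
Reading off the reduced rows gives x = -2, y = 2, z = 0, w = 4.

x = -2, y = 2, z = 0, w = 4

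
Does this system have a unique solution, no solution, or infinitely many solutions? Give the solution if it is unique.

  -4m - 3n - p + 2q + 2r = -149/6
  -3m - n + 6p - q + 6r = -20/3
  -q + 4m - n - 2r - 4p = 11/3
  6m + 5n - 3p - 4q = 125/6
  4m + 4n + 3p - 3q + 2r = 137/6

Row-reduce the augmented matrix:
R1 ← R1 / (-4).
R2 ← R2 + 3·R1.
R3 ← R3 − 4·R1.
R4 ← R4 − 6·R1.
R5 ← R5 − 4·R1.
R2 ← R2 / (5/4).
R1 ← R1 − 3/4·R2.
R3 ← R3 + 4·R2.
R4 ← R4 − 1/2·R2.
R5 ← R5 − 1·R2.
R3 ← R3 / (83/5).
R1 ← R1 + 19/5·R3.
R2 ← R2 − 27/5·R3.
R4 ← R4 + 36/5·R3.
R5 ← R5 + 17/5·R3.
R4 ← R4 / (-252/83).
R1 ← R1 + 50/83·R4.
R2 ← R2 − 23/83·R4.
R3 ← R3 + 35/83·R4.
R5 ← R5 + 36/83·R4.
R5 ← R5 / (16/7).
R1 ← R1 + 29/21·R5.
R2 ← R2 + 17/42·R5.
R3 ← R3 + 1/6·R5.
R4 ← R4 + 103/42·R5.
Reading off the reduced rows gives m = 2, n = 5/3, p = 5/2, q = -2, r = -8/3.

m = 2, n = 5/3, p = 5/2, q = -2, r = -8/3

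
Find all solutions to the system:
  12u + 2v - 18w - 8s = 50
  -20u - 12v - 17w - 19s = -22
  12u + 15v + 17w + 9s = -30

Row-reduce:
R1 ← R1 / (12).
R2 ← R2 + 20·R1.
R3 ← R3 − 12·R1.
R2 ← R2 / (-26/3).
R1 ← R1 − 1/6·R2.
R3 ← R3 − 13·R2.
R3 ← R3 / (-71/2).
R1 ← R1 + 125/52·R3.
R2 ← R2 − 141/26·R3.
Rank is 3 with 4 unknowns, leaving s free.

infinitely many solutions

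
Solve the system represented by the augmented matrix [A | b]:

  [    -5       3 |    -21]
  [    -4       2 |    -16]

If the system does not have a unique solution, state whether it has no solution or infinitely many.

x_1 = 3, x_2 = -2

Row-reduce the augmented matrix:
R1 ← R1 / (-5).
R2 ← R2 + 4·R1.
R2 ← R2 / (-2/5).
R1 ← R1 + 3/5·R2.
Reading off the reduced rows gives x_1 = 3, x_2 = -2.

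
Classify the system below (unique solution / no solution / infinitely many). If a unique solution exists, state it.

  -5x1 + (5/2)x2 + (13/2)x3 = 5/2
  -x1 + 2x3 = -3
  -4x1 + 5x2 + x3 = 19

Row-reduce:
R1 ← R1 / (-5).
R2 ← R2 + 1·R1.
R3 ← R3 + 4·R1.
R2 ← R2 / (-1/2).
R1 ← R1 + 1/2·R2.
R3 ← R3 − 3·R2.
Row 3 reduces to 0 = -4, a contradiction. The system is inconsistent.

no solution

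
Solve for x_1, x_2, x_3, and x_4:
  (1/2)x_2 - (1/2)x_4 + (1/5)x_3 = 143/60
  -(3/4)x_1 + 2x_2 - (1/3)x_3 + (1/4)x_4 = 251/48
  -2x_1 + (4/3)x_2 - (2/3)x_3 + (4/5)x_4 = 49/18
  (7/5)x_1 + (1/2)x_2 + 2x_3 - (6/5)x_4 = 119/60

Row-reduce the augmented matrix:
Swap R1 and R2.
R1 ← R1 / (-3/4).
R3 ← R3 + 2·R1.
R4 ← R4 − 7/5·R1.
R2 ← R2 / (1/2).
R1 ← R1 + 8/3·R2.
R3 ← R3 + 4·R2.
R4 ← R4 − 127/30·R2.
R3 ← R3 / (82/45).
R1 ← R1 − 68/45·R3.
R2 ← R2 − 2/5·R3.
R4 ← R4 + 71/225·R3.
R4 ← R4 / (17407/6150).
R1 ← R1 − 127/615·R4.
R2 ← R2 + 31/205·R4.
R3 ← R3 + 87/41·R4.
Reading off the reduced rows gives x_1 = -1/4, x_2 = 8/3, x_3 = -1, x_4 = -5/2.

x_1 = -1/4, x_2 = 8/3, x_3 = -1, x_4 = -5/2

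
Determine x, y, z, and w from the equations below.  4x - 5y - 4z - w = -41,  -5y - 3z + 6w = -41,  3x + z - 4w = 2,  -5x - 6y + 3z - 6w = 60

x = -6, y = 1, z = 4, w = -4

Row-reduce the augmented matrix:
R1 ← R1 / (4).
R3 ← R3 − 3·R1.
R4 ← R4 + 5·R1.
R2 ← R2 / (-5).
R1 ← R1 + 5/4·R2.
R3 ← R3 − 15/4·R2.
R4 ← R4 + 49/4·R2.
R3 ← R3 / (7/4).
R1 ← R1 + 1/4·R3.
R2 ← R2 − 3/5·R3.
R4 ← R4 − 107/20·R3.
R4 ← R4 / (-902/35).
R1 ← R1 + 11/7·R4.
R2 ← R2 + 57/35·R4.
R3 ← R3 − 5/7·R4.
Reading off the reduced rows gives x = -6, y = 1, z = 4, w = -4.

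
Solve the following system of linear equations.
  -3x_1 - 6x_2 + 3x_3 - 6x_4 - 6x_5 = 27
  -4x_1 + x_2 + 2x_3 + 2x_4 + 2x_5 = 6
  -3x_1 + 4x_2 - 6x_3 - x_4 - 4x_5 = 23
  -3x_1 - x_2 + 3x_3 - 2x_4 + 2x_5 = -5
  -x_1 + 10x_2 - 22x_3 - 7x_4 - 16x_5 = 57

infinitely many solutions

Row-reduce:
R1 ← R1 / (-3).
R2 ← R2 + 4·R1.
R3 ← R3 + 3·R1.
R4 ← R4 + 3·R1.
R5 ← R5 + 1·R1.
R2 ← R2 / (9).
R1 ← R1 − 2·R2.
R3 ← R3 − 10·R2.
R4 ← R4 − 5·R2.
R5 ← R5 − 12·R2.
R3 ← R3 / (-61/9).
R1 ← R1 + 5/9·R3.
R2 ← R2 + 2/9·R3.
R4 ← R4 − 10/9·R3.
R5 ← R5 + 61/3·R3.
R4 ← R4 / (-156/61).
R1 ← R1 − 17/61·R4.
R2 ← R2 − 80/61·R4.
R3 ← R3 − 55/61·R4.
Rank is 4 with 5 unknowns, leaving x_5 free.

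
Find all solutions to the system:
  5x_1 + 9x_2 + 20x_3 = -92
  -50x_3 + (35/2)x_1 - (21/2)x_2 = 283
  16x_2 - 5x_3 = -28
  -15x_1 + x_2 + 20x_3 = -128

no solution

Row-reduce:
R1 ← R1 / (5).
R2 ← R2 − 35/2·R1.
R4 ← R4 + 15·R1.
R2 ← R2 / (-42).
R1 ← R1 − 9/5·R2.
R3 ← R3 − 16·R2.
R4 ← R4 − 28·R2.
R3 ← R3 / (-355/7).
R1 ← R1 + 8/7·R3.
R2 ← R2 − 20/7·R3.
Row 4 reduces to 0 = -2/3, a contradiction. The system is inconsistent.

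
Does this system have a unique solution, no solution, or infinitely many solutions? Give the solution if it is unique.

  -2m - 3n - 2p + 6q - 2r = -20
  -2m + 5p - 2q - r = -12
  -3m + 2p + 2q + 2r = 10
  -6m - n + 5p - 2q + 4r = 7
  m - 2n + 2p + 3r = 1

Row-reduce the augmented matrix:
R1 ← R1 / (-2).
R2 ← R2 + 2·R1.
R3 ← R3 + 3·R1.
R4 ← R4 + 6·R1.
R5 ← R5 − 1·R1.
R2 ← R2 / (3).
R1 ← R1 − 3/2·R2.
R3 ← R3 − 9/2·R2.
R4 ← R4 − 8·R2.
R5 ← R5 + 7/2·R2.
R3 ← R3 / (-11/2).
R1 ← R1 + 5/2·R3.
R2 ← R2 − 7/3·R3.
R4 ← R4 + 23/3·R3.
R5 ← R5 − 55/6·R3.
R4 ← R4 / (-62/11).
R1 ← R1 + 14/11·R4.
R2 ← R2 + 6/11·R4.
R3 ← R3 + 10/11·R4.
R5 ← R5 − 2·R4.
R5 ← R5 / (306/31).
R1 ← R1 + 51/31·R5.
R2 ← R2 − 49/31·R5.
R3 ← R3 + 32/31·R5.
R4 ← R4 + 27/62·R5.
Reading off the reduced rows gives m = 0, n = 6, p = -1, q = 1, r = 5.

m = 0, n = 6, p = -1, q = 1, r = 5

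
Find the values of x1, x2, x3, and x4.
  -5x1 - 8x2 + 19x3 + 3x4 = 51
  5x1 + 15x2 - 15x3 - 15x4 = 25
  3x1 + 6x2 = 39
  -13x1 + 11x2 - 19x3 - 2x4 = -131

x1 = 5, x2 = 4, x3 = 6, x4 = -2

Row-reduce the augmented matrix:
R1 ← R1 / (-5).
R2 ← R2 − 5·R1.
R3 ← R3 − 3·R1.
R4 ← R4 + 13·R1.
R2 ← R2 / (7).
R1 ← R1 − 8/5·R2.
R3 ← R3 − 6/5·R2.
R4 ← R4 − 159/5·R2.
R3 ← R3 / (75/7).
R1 ← R1 + 33/7·R3.
R2 ← R2 − 4/7·R3.
R4 ← R4 + 606/7·R3.
R4 ← R4 / (1897/25).
R1 ← R1 − 96/25·R4.
R2 ← R2 + 48/25·R4.
R3 ← R3 − 9/25·R4.
Reading off the reduced rows gives x1 = 5, x2 = 4, x3 = 6, x4 = -2.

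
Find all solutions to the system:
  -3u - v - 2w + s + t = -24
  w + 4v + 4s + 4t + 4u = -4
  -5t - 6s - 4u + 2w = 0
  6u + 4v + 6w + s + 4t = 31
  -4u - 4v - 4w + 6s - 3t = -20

Row-reduce the augmented matrix:
R1 ← R1 / (-3).
R2 ← R2 − 4·R1.
R3 ← R3 + 4·R1.
R4 ← R4 − 6·R1.
R5 ← R5 + 4·R1.
R2 ← R2 / (8/3).
R1 ← R1 − 1/3·R2.
R3 ← R3 − 4/3·R2.
R4 ← R4 − 2·R2.
R5 ← R5 + 8/3·R2.
R3 ← R3 / (11/2).
R1 ← R1 − 7/8·R3.
R2 ← R2 + 5/8·R3.
R4 ← R4 − 13/4·R3.
R5 ← R5 + 3·R3.
R4 ← R4 / (54/11).
R1 ← R1 − 13/22·R4.
R2 ← R2 − 19/22·R4.
R3 ← R3 + 20/11·R4.
R5 ← R5 − 50/11·R4.
R5 ← R5 / (-577/54).
R1 ← R1 + 97/216·R5.
R2 ← R2 + 67/216·R5.
R3 ← R3 − 29/27·R5.
R4 ← R4 − 161/108·R5.
Reading off the reduced rows gives u = 6, v = -5, w = 4, s = -1, t = -2.

u = 6, v = -5, w = 4, s = -1, t = -2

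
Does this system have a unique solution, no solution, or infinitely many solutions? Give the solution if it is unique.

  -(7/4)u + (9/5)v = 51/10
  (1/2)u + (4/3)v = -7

u = -6, v = -3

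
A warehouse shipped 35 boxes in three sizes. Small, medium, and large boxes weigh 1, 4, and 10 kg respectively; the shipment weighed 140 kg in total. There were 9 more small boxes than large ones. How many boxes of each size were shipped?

small boxes: 18, medium boxes: 8, large boxes: 9

Let s = small boxes, m = medium boxes, l = large boxes.
  s + m + l = 35
  s + 4m + 10l = 140
  s - l = 9
Row-reduce the augmented matrix:
R2 ← R2 − 1·R1.
R3 ← R3 − 1·R1.
R2 ← R2 / (3).
R1 ← R1 − 1·R2.
R3 ← R3 + 1·R2.
R1 ← R1 + 2·R3.
R2 ← R2 − 3·R3.
Reading off the reduced rows gives s = 18, m = 8, l = 9.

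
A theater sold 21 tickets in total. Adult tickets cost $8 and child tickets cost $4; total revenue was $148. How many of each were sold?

Let a = adult tickets, c = child tickets.
  a + c = 21
  8a + 4c = 148
Row-reduce the augmented matrix:
R2 ← R2 − 8·R1.
R2 ← R2 / (-4).
R1 ← R1 − 1·R2.
Reading off the reduced rows gives a = 16, c = 5.

adult tickets: 16, child tickets: 5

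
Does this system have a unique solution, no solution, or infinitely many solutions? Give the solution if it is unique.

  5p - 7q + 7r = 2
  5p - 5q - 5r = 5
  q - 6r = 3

Row-reduce:
R1 ← R1 / (5).
R2 ← R2 − 5·R1.
R2 ← R2 / (2).
R1 ← R1 + 7/5·R2.
R3 ← R3 − 1·R2.
Row 3 reduces to 0 = 3/2, a contradiction. The system is inconsistent.

no solution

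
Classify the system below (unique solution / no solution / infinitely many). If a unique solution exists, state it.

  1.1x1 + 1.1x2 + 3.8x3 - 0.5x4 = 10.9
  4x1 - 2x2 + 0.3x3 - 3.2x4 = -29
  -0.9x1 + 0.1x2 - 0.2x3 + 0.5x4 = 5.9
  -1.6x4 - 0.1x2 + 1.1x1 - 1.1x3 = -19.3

x1 = -6, x2 = -3, x3 = 6, x4 = 4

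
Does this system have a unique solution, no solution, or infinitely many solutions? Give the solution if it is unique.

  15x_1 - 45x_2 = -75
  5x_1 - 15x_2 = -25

infinitely many solutions

Row-reduce:
R1 ← R1 / (15).
R2 ← R2 − 5·R1.
Rank is 1 with 2 unknowns, leaving x_2 free.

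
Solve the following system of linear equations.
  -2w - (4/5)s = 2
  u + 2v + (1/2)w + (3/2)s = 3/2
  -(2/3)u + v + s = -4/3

Row-reduce:
Swap R1 and R2.
R3 ← R3 + 2/3·R1.
Swap R2 and R3.
R2 ← R2 / (7/3).
R1 ← R1 − 2·R2.
R3 ← R3 / (-2).
R1 ← R1 − 3/14·R3.
R2 ← R2 − 1/7·R3.
Rank is 3 with 4 unknowns, leaving s free.

infinitely many solutions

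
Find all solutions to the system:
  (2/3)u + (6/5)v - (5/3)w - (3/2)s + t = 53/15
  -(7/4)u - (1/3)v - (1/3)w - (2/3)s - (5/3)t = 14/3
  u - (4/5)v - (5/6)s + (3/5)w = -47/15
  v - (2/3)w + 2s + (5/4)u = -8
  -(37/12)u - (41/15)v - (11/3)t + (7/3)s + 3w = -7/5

Row-reduce:
R1 ← R1 / (2/3).
R2 ← R2 + 7/4·R1.
R3 ← R3 − 1·R1.
R4 ← R4 − 5/4·R1.
R5 ← R5 + 37/12·R1.
R2 ← R2 / (169/60).
R1 ← R1 − 9/5·R2.
R3 ← R3 + 13/5·R2.
R4 ← R4 + 5/4·R2.
R5 ← R5 − 169/60·R2.
R3 ← R3 / (-81/65).
R1 ← R1 − 86/169·R3.
R2 ← R2 + 565/338·R3.
R4 ← R4 − 187/507·R3.
R4 ← R4 / (36593/18954).
R1 ← R1 + 1468/3159·R4.
R2 ← R2 − 13685/6318·R4.
R3 ← R3 − 1105/486·R4.
Row 5 reduces to 0 = 1, a contradiction. The system is inconsistent.

no solution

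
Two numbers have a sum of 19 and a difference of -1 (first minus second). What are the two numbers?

Let x = first number, y = second number.
  x + y = 19
  x - y = -1
From equation 1: x = 19 − y.
Substitute into equation 2 and solve: y = 10.
Then x = 9.

first number: 9, second number: 10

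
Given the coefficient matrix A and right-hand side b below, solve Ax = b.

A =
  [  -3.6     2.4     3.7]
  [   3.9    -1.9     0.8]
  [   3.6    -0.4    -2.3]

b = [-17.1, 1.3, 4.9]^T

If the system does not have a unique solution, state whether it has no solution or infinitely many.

x_1 = -1, x_2 = -4, x_3 = -3

Row-reduce the augmented matrix:
R1 ← R1 / (-18/5).
R2 ← R2 − 39/10·R1.
R3 ← R3 − 18/5·R1.
R2 ← R2 / (7/10).
R1 ← R1 + 2/3·R2.
R3 ← R3 − 2·R2.
R3 ← R3 / (-2591/210).
R1 ← R1 − 895/252·R3.
R2 ← R2 − 577/84·R3.
Reading off the reduced rows gives x_1 = -1, x_2 = -4, x_3 = -3.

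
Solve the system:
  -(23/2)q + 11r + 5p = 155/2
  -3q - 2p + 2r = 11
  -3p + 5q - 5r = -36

Row-reduce:
R1 ← R1 / (5).
R2 ← R2 + 2·R1.
R3 ← R3 + 3·R1.
R2 ← R2 / (-38/5).
R1 ← R1 + 23/10·R2.
R3 ← R3 + 19/10·R2.
Rank is 2 with 3 unknowns, leaving r free.

infinitely many solutions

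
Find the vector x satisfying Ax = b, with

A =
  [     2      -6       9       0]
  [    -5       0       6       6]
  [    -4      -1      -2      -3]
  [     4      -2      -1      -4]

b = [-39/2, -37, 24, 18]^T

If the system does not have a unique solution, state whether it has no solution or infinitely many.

no solution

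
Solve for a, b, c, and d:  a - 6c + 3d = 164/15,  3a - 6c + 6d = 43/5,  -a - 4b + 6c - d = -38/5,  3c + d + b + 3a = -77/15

Row-reduce the augmented matrix:
R2 ← R2 − 3·R1.
R3 ← R3 + 1·R1.
R4 ← R4 − 3·R1.
Swap R2 and R3.
R2 ← R2 / (-4).
R4 ← R4 − 1·R2.
R3 ← R3 / (12).
R1 ← R1 + 6·R3.
R4 ← R4 − 21·R3.
R4 ← R4 / (-9/4).
R1 ← R1 − 3/2·R4.
R2 ← R2 + 1/2·R4.
R3 ← R3 + 1/4·R4.
Reading off the reduced rows gives a = 7/3, b = -2, c = -13/5, d = -7/3.

a = 7/3, b = -2, c = -13/5, d = -7/3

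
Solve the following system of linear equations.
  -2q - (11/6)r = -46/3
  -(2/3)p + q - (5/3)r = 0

infinitely many solutions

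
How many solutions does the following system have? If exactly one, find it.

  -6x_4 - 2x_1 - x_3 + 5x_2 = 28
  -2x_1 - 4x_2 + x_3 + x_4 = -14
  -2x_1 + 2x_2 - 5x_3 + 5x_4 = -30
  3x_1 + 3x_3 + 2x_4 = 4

Row-reduce the augmented matrix:
R1 ← R1 / (-2).
R2 ← R2 + 2·R1.
R3 ← R3 + 2·R1.
R4 ← R4 − 3·R1.
R2 ← R2 / (-9).
R1 ← R1 + 5/2·R2.
R3 ← R3 + 3·R2.
R4 ← R4 − 15/2·R2.
R3 ← R3 / (-14/3).
R1 ← R1 + 1/18·R3.
R2 ← R2 + 2/9·R3.
R4 ← R4 − 19/6·R3.
R4 ← R4 / (33/7).
R1 ← R1 − 20/21·R4.
R2 ← R2 + 25/21·R4.
R3 ← R3 + 13/7·R4.
Reading off the reduced rows gives x_1 = 2, x_2 = 2, x_3 = 2, x_4 = -4.

x_1 = 2, x_2 = 2, x_3 = 2, x_4 = -4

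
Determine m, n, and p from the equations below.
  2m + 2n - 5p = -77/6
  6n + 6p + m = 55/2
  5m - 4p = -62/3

Row-reduce the augmented matrix:
R1 ← R1 / (2).
R2 ← R2 − 1·R1.
R3 ← R3 − 5·R1.
R2 ← R2 / (5).
R1 ← R1 − 1·R2.
R3 ← R3 + 5·R2.
R3 ← R3 / (17).
R1 ← R1 + 21/5·R3.
R2 ← R2 − 17/10·R3.
Reading off the reduced rows gives m = -2, n = 9/4, p = 8/3.

m = -2, n = 9/4, p = 8/3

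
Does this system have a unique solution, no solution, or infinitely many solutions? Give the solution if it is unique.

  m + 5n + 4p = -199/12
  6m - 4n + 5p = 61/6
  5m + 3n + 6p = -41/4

m = 3/4, n = -8/3, p = -1

Row-reduce the augmented matrix:
R2 ← R2 − 6·R1.
R3 ← R3 − 5·R1.
R2 ← R2 / (-34).
R1 ← R1 − 5·R2.
R3 ← R3 + 22·R2.
R3 ← R3 / (-29/17).
R1 ← R1 − 41/34·R3.
R2 ← R2 − 19/34·R3.
Reading off the reduced rows gives m = 3/4, n = -8/3, p = -1.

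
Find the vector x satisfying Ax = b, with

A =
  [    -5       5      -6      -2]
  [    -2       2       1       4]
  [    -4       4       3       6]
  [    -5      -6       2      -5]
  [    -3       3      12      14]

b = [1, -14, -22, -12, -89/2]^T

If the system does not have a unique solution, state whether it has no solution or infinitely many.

no solution

Row-reduce:
R1 ← R1 / (-5).
R2 ← R2 + 2·R1.
R3 ← R3 + 4·R1.
R4 ← R4 + 5·R1.
R5 ← R5 + 3·R1.
Swap R2 and R4.
R2 ← R2 / (-11).
R1 ← R1 + 1·R2.
R3 ← R3 / (39/5).
R1 ← R1 − 26/55·R3.
R2 ← R2 + 8/11·R3.
R4 ← R4 − 17/5·R3.
R5 ← R5 − 78/5·R3.
R4 ← R4 / (58/39).
R1 ← R1 − 7/33·R4.
R2 ← R2 − 421/429·R4.
R3 ← R3 − 38/39·R4.
Row 5 reduces to 0 = 1/2, a contradiction. The system is inconsistent.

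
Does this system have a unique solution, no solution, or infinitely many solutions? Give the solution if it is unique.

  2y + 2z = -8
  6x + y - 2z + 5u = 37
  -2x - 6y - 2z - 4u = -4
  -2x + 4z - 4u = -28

infinitely many solutions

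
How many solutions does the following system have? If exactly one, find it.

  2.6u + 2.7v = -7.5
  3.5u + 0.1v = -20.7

u = -6, v = 3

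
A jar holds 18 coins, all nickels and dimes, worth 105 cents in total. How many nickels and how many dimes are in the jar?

nickels: 15, dimes: 3

Let n = nickels, d = dimes.
  d + n = 18
  5n + 10d = 105
Row-reduce the augmented matrix:
R2 ← R2 − 5·R1.
R2 ← R2 / (5).
R1 ← R1 − 1·R2.
Reading off the reduced rows gives n = 15, d = 3.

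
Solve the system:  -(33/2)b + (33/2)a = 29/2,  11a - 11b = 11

Row-reduce:
R1 ← R1 / (33/2).
R2 ← R2 − 11·R1.
Row 2 reduces to 0 = 4/3, a contradiction. The system is inconsistent.

no solution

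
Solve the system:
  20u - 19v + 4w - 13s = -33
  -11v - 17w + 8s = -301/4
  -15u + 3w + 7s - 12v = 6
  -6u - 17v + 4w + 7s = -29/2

Row-reduce the augmented matrix:
R1 ← R1 / (20).
R3 ← R3 + 15·R1.
R4 ← R4 + 6·R1.
R2 ← R2 / (-11).
R1 ← R1 + 19/20·R2.
R3 ← R3 + 105/4·R2.
R4 ← R4 + 227/10·R2.
R3 ← R3 / (2049/44).
R1 ← R1 − 367/220·R3.
R2 ← R2 − 17/11·R3.
R4 ← R4 − 4431/110·R3.
R4 ← R4 / (18726/3415).
R1 ← R1 + 5722/10245·R4.
R2 ← R2 + 5/2049·R4.
R3 ← R3 + 961/2049·R4.
Reading off the reduced rows gives u = -7/4, v = 3/2, w = 11/4, s = -3/2.

u = -7/4, v = 3/2, w = 11/4, s = -3/2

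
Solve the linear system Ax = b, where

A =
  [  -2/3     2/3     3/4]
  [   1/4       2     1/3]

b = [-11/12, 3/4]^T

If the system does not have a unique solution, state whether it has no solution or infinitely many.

Row-reduce:
R1 ← R1 / (-2/3).
R2 ← R2 − 1/4·R1.
R2 ← R2 / (9/4).
R1 ← R1 + 1·R2.
Rank is 2 with 3 unknowns, leaving x_3 free.

infinitely many solutions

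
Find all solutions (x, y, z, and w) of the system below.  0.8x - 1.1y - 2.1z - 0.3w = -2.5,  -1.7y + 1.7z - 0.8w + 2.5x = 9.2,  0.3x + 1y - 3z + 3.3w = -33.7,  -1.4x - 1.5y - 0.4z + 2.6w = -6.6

x = -3, y = -4, z = 3, w = -6

Row-reduce the augmented matrix:
R1 ← R1 / (4/5).
R2 ← R2 − 5/2·R1.
R3 ← R3 − 3/10·R1.
R4 ← R4 + 7/5·R1.
R2 ← R2 / (139/80).
R1 ← R1 + 11/8·R2.
R3 ← R3 − 113/80·R2.
R4 ← R4 + 137/40·R2.
R3 ← R3 / (-6206/695).
R1 ← R1 − 544/139·R3.
R2 ← R2 − 661/139·R3.
R4 ← R4 − 3395/278·R3.
R4 ← R4 / (106436/15515).
R1 ← R1 − 3663/3103·R4.
R2 ← R2 − 5700/3103·R4.
R3 ← R3 + 1147/3103·R4.
Reading off the reduced rows gives x = -3, y = -4, z = 3, w = -6.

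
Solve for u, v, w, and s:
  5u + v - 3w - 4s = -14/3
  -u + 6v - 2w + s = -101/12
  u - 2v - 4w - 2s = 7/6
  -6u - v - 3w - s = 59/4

u = -7/3, v = -1, w = 1, s = -11/4

Row-reduce the augmented matrix:
R1 ← R1 / (5).
R2 ← R2 + 1·R1.
R3 ← R3 − 1·R1.
R4 ← R4 + 6·R1.
R2 ← R2 / (31/5).
R1 ← R1 − 1/5·R2.
R3 ← R3 + 11/5·R2.
R4 ← R4 − 1/5·R2.
R3 ← R3 / (-134/31).
R1 ← R1 + 16/31·R3.
R2 ← R2 + 13/31·R3.
R4 ← R4 + 202/31·R3.
R4 ← R4 / (-275/67).
R1 ← R1 + 45/67·R4.
R2 ← R2 − 19/134·R4.
R3 ← R3 − 35/134·R4.
Reading off the reduced rows gives u = -7/3, v = -1, w = 1, s = -11/4.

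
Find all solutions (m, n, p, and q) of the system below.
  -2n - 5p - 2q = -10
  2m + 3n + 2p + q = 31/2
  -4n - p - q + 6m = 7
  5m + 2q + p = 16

Row-reduce the augmented matrix:
Swap R1 and R2.
R1 ← R1 / (2).
R3 ← R3 − 6·R1.
R4 ← R4 − 5·R1.
R2 ← R2 / (-2).
R1 ← R1 − 3/2·R2.
R3 ← R3 + 13·R2.
R4 ← R4 + 15/2·R2.
R3 ← R3 / (51/2).
R1 ← R1 + 11/4·R3.
R2 ← R2 − 5/2·R3.
R4 ← R4 − 59/4·R3.
R4 ← R4 / (61/34).
R1 ← R1 + 1/34·R4.
R2 ← R2 − 2/17·R4.
R3 ← R3 − 6/17·R4.
Reading off the reduced rows gives m = 3, n = 5/2, p = 1, q = 0.

m = 3, n = 5/2, p = 1, q = 0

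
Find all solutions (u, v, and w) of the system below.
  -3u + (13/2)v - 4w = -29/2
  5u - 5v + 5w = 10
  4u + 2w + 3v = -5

no solution

Row-reduce:
R1 ← R1 / (-3).
R2 ← R2 − 5·R1.
R3 ← R3 − 4·R1.
R2 ← R2 / (35/6).
R1 ← R1 + 13/6·R2.
R3 ← R3 − 35/3·R2.
Row 3 reduces to 0 = 4, a contradiction. The system is inconsistent.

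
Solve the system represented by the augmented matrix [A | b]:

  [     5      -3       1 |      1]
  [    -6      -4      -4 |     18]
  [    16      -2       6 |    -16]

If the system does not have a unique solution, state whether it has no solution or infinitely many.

Row-reduce:
R1 ← R1 / (5).
R2 ← R2 + 6·R1.
R3 ← R3 − 16·R1.
R2 ← R2 / (-38/5).
R1 ← R1 + 3/5·R2.
R3 ← R3 − 38/5·R2.
Rank is 2 with 3 unknowns, leaving x_3 free.

infinitely many solutions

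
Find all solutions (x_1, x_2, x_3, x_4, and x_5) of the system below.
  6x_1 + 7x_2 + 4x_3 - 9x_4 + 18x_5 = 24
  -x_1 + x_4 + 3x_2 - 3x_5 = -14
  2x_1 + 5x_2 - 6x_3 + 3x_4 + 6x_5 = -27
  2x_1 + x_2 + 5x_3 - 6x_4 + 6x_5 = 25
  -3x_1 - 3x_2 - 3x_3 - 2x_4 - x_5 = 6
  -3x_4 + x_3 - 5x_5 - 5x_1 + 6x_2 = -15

no solution

Row-reduce:
R1 ← R1 / (6).
R2 ← R2 + 1·R1.
R3 ← R3 − 2·R1.
R4 ← R4 − 2·R1.
R5 ← R5 + 3·R1.
R6 ← R6 + 5·R1.
R2 ← R2 / (25/6).
R1 ← R1 − 7/6·R2.
R3 ← R3 − 8/3·R2.
R4 ← R4 + 4/3·R2.
R5 ← R5 − 1/2·R2.
R6 ← R6 − 71/6·R2.
R3 ← R3 / (-194/25).
R1 ← R1 − 12/25·R3.
R2 ← R2 − 4/25·R3.
R4 ← R4 − 97/25·R3.
R5 ← R5 + 27/25·R3.
R6 ← R6 − 61/25·R3.
Swap R4 and R5.
R4 ← R4 / (-710/97).
R1 ← R1 + 94/97·R4.
R2 ← R2 − 1/97·R4.
R3 ← R3 + 79/97·R4.
R6 ← R6 + 688/97·R4.
Swap R5 and R6.
R5 ← R5 / (798/355).
R1 ← R1 − 689/355·R5.
R2 ← R2 − 4/355·R5.
R3 ← R3 + 316/355·R5.
R4 ← R4 + 388/355·R5.
Row 6 reduces to 0 = -1/2, a contradiction. The system is inconsistent.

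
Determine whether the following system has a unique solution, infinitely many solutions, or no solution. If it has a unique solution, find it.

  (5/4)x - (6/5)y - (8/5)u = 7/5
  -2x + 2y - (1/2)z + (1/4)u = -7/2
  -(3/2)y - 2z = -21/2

infinitely many solutions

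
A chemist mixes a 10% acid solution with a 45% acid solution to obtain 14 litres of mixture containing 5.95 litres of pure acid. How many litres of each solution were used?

Let a = litres of solution A, b = litres of solution B.
  a + b = 14
  (1/10)a + (9/20)b = 119/20
Row-reduce the augmented matrix:
R2 ← R2 − 1/10·R1.
R2 ← R2 / (7/20).
R1 ← R1 − 1·R2.
Reading off the reduced rows gives a = 1, b = 13.

litres of solution A: 1, litres of solution B: 13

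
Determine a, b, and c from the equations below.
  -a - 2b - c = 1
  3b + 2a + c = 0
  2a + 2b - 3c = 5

a = 2, b = -1, c = -1

Row-reduce the augmented matrix:
R1 ← R1 / (-1).
R2 ← R2 − 2·R1.
R3 ← R3 − 2·R1.
R2 ← R2 / (-1).
R1 ← R1 − 2·R2.
R3 ← R3 + 2·R2.
R3 ← R3 / (-3).
R1 ← R1 + 1·R3.
R2 ← R2 − 1·R3.
Reading off the reduced rows gives a = 2, b = -1, c = -1.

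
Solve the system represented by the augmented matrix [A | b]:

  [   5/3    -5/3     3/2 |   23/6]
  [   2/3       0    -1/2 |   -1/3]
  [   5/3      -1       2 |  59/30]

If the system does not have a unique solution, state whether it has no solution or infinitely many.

x_1 = -1/2, x_2 = -14/5, x_3 = 0

Row-reduce the augmented matrix:
R1 ← R1 / (5/3).
R2 ← R2 − 2/3·R1.
R3 ← R3 − 5/3·R1.
R2 ← R2 / (2/3).
R1 ← R1 + 1·R2.
R3 ← R3 − 2/3·R2.
R3 ← R3 / (8/5).
R1 ← R1 + 3/4·R3.
R2 ← R2 + 33/20·R3.
Reading off the reduced rows gives x_1 = -1/2, x_2 = -14/5, x_3 = 0.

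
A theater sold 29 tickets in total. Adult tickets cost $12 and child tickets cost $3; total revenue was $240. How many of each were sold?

adult tickets: 17, child tickets: 12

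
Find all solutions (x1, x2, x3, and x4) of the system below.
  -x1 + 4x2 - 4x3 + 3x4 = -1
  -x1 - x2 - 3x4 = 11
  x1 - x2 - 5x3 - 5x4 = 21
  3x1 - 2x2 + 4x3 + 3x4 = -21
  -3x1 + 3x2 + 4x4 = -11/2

x1 = -5/2, x2 = -1, x3 = -2, x4 = -5/2

Row-reduce the augmented matrix:
R1 ← R1 / (-1).
R2 ← R2 + 1·R1.
R3 ← R3 − 1·R1.
R4 ← R4 − 3·R1.
R5 ← R5 + 3·R1.
R2 ← R2 / (-5).
R1 ← R1 + 4·R2.
R3 ← R3 − 3·R2.
R4 ← R4 − 10·R2.
R5 ← R5 + 9·R2.
R3 ← R3 / (-33/5).
R1 ← R1 − 4/5·R3.
R2 ← R2 + 4/5·R3.
R5 ← R5 − 24/5·R3.
Swap R4 and R5.
R4 ← R4 / (19/11).
R1 ← R1 − 37/33·R4.
R2 ← R2 − 62/33·R4.
R3 ← R3 − 28/33·R4.
R5 reduces to 0 = 0, so the extra equation is consistent.
Reading off the reduced rows gives x1 = -5/2, x2 = -1, x3 = -2, x4 = -5/2.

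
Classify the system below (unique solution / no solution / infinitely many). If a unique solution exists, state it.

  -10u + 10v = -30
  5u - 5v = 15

Row-reduce:
R1 ← R1 / (-10).
R2 ← R2 − 5·R1.
Rank is 1 with 2 unknowns, leaving v free.

infinitely many solutions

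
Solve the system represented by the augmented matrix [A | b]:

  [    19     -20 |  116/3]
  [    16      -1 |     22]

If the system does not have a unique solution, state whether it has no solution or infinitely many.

x_1 = 4/3, x_2 = -2/3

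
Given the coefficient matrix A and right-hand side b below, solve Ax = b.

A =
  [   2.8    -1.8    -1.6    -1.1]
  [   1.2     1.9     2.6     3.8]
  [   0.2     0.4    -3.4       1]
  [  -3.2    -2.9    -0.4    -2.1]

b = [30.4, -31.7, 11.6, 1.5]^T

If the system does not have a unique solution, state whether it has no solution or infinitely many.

x_1 = 5, x_2 = -1, x_3 = -5, x_4 = -6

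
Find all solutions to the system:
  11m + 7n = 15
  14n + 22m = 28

no solution

Row-reduce:
R1 ← R1 / (11).
R2 ← R2 − 22·R1.
Row 2 reduces to 0 = -2, a contradiction. The system is inconsistent.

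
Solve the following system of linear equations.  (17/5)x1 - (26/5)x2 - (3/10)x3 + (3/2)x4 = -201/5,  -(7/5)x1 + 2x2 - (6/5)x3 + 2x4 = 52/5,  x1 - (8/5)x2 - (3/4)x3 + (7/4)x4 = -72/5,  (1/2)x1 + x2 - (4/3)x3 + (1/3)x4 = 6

no solution

Row-reduce:
R1 ← R1 / (17/5).
R2 ← R2 + 7/5·R1.
R3 ← R3 − 1·R1.
R4 ← R4 − 1/2·R1.
R2 ← R2 / (-12/85).
R1 ← R1 + 26/17·R2.
R3 ← R3 + 6/85·R2.
R4 ← R4 − 30/17·R2.
Swap R3 and R4.
R3 ← R3 / (-107/6).
R1 ← R1 − 57/4·R3.
R2 ← R2 − 75/8·R3.
Row 4 reduces to 0 = 1/2, a contradiction. The system is inconsistent.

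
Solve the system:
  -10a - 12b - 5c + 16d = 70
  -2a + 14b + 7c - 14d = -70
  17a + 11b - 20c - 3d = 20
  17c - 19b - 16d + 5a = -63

Row-reduce the augmented matrix:
R1 ← R1 / (-10).
R2 ← R2 + 2·R1.
R3 ← R3 − 17·R1.
R4 ← R4 − 5·R1.
R2 ← R2 / (82/5).
R1 ← R1 − 6/5·R2.
R3 ← R3 + 47/5·R2.
R4 ← R4 + 25·R2.
R3 ← R3 / (-1961/82).
R1 ← R1 + 7/82·R3.
R2 ← R2 − 20/41·R3.
R4 ← R4 − 2189/82·R3.
R4 ← R4 / (-35711/1961).
R1 ← R1 + 770/1961·R4.
R2 ← R2 + 1483/1961·R4.
R3 ← R3 + 1176/1961·R4.
Reading off the reduced rows gives a = 0, b = -1, c = -2, d = 3.

a = 0, b = -1, c = -2, d = 3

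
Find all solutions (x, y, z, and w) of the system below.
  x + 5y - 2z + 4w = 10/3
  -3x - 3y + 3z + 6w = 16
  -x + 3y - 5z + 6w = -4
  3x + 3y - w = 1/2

Row-reduce the augmented matrix:
R2 ← R2 + 3·R1.
R3 ← R3 + 1·R1.
R4 ← R4 − 3·R1.
R2 ← R2 / (12).
R1 ← R1 − 5·R2.
R3 ← R3 − 8·R2.
R4 ← R4 + 12·R2.
R3 ← R3 / (-5).
R1 ← R1 + 3/4·R3.
R2 ← R2 + 1/4·R3.
R4 ← R4 − 3·R3.
R4 ← R4 / (19/5).
R1 ← R1 + 16/5·R4.
R2 ← R2 − 8/5·R4.
R3 ← R3 − 2/5·R4.
Reading off the reduced rows gives x = 0, y = 2/3, z = 3, w = 3/2.

x = 0, y = 2/3, z = 3, w = 3/2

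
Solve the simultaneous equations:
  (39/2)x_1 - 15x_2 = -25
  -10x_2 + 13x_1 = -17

no solution

Row-reduce:
R1 ← R1 / (39/2).
R2 ← R2 − 13·R1.
Row 2 reduces to 0 = -1/3, a contradiction. The system is inconsistent.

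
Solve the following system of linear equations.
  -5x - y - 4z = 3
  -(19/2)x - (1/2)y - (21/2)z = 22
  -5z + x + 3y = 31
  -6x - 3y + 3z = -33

no solution

Row-reduce:
R1 ← R1 / (-5).
R2 ← R2 + 19/2·R1.
R3 ← R3 − 1·R1.
R4 ← R4 + 6·R1.
R2 ← R2 / (7/5).
R1 ← R1 − 1/5·R2.
R3 ← R3 − 14/5·R2.
R4 ← R4 + 9/5·R2.
Swap R3 and R4.
R3 ← R3 / (57/14).
R1 ← R1 − 17/14·R3.
R2 ← R2 + 29/14·R3.
Row 4 reduces to 0 = -1, a contradiction. The system is inconsistent.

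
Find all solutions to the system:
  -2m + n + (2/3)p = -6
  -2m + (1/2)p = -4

infinitely many solutions

Row-reduce:
R1 ← R1 / (-2).
R2 ← R2 + 2·R1.
R2 ← R2 / (-1).
R1 ← R1 + 1/2·R2.
Rank is 2 with 3 unknowns, leaving p free.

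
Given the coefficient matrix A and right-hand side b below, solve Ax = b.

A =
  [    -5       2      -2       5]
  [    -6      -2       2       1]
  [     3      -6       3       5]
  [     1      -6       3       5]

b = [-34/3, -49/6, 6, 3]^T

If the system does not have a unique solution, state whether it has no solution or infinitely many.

x_1 = 3/2, x_2 = -2/3, x_3 = 0, x_4 = -1/2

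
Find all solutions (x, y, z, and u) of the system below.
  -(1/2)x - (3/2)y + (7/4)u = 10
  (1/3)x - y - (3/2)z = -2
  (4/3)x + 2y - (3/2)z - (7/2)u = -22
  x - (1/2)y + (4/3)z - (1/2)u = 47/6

infinitely many solutions

Row-reduce:
R1 ← R1 / (-1/2).
R2 ← R2 − 1/3·R1.
R3 ← R3 − 4/3·R1.
R4 ← R4 − 1·R1.
R2 ← R2 / (-2).
R1 ← R1 − 3·R2.
R3 ← R3 + 2·R2.
R4 ← R4 + 7/2·R2.
Swap R3 and R4.
R3 ← R3 / (95/24).
R1 ← R1 + 9/4·R3.
R2 ← R2 − 3/4·R3.
Rank is 3 with 4 unknowns, leaving u free.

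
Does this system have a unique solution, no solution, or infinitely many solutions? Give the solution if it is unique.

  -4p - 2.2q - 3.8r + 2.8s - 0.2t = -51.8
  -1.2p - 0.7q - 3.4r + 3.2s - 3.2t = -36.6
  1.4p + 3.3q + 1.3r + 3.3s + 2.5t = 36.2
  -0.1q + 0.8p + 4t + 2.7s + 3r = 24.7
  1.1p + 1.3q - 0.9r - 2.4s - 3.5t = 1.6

Row-reduce the augmented matrix:
R1 ← R1 / (-4).
R2 ← R2 + 6/5·R1.
R3 ← R3 − 7/5·R1.
R4 ← R4 − 4/5·R1.
R5 ← R5 − 11/10·R1.
R2 ← R2 / (-1/25).
R1 ← R1 − 11/20·R2.
R3 ← R3 − 253/100·R2.
R4 ← R4 + 27/50·R2.
R5 ← R5 − 139/200·R2.
R3 ← R3 / (-5719/40).
R1 ← R1 + 241/8·R3.
R2 ← R2 − 113/2·R3.
R4 ← R4 − 131/4·R3.
R5 ← R5 + 3297/80·R3.
R4 ← R4 / (375871/57190).
R1 ← R1 + 6899/11438·R4.
R2 ← R2 − 9602/5719·R4.
R3 ← R3 + 6142/5719·R4.
R5 ← R5 + 79833/16340·R4.
R5 ← R5 / (-1932013/3758710).
R1 ← R1 + 624297/375871·R5.
R2 ← R2 − 231362/375871·R5.
R3 ← R3 − 602575/375871·R5.
R4 ← R4 − 80864/375871·R5.
Reading off the reduced rows gives p = 5, q = 6, r = 4, s = -1, t = 3.

p = 5, q = 6, r = 4, s = -1, t = 3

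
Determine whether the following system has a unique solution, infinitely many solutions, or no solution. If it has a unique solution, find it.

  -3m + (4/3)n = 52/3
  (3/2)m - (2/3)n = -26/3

infinitely many solutions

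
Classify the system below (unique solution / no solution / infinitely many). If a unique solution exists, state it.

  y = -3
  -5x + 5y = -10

Row-reduce the augmented matrix:
Swap R1 and R2.
R1 ← R1 / (-5).
R1 ← R1 + 1·R2.
Reading off the reduced rows gives x = -1, y = -3.

x = -1, y = -3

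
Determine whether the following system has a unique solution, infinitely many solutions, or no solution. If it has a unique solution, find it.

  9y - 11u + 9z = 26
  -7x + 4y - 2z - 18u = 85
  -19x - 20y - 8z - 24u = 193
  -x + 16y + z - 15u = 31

Row-reduce:
Swap R1 and R2.
R1 ← R1 / (-7).
R3 ← R3 + 19·R1.
R4 ← R4 + 1·R1.
R2 ← R2 / (9).
R1 ← R1 + 4/7·R2.
R3 ← R3 + 216/7·R2.
R4 ← R4 − 108/7·R2.
R3 ← R3 / (198/7).
R1 ← R1 − 6/7·R3.
R2 ← R2 − 1·R3.
R4 ← R4 + 99/7·R3.
Rank is 3 with 4 unknowns, leaving u free.

infinitely many solutions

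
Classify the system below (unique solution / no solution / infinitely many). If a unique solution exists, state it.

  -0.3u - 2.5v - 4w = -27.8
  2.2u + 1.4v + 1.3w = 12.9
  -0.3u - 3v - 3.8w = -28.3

u = 1, v = 3, w = 5

Row-reduce the augmented matrix:
R1 ← R1 / (-3/10).
R2 ← R2 − 11/5·R1.
R3 ← R3 + 3/10·R1.
R2 ← R2 / (-254/15).
R1 ← R1 − 25/3·R2.
R3 ← R3 + 1/2·R2.
R3 ← R3 / (5221/5080).
R1 ← R1 + 235/508·R3.
R2 ← R2 − 841/508·R3.
Reading off the reduced rows gives u = 1, v = 3, w = 5.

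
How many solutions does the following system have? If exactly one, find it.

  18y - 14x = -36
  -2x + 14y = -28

x = 0, y = -2

Row-reduce the augmented matrix:
R1 ← R1 / (-14).
R2 ← R2 + 2·R1.
R2 ← R2 / (80/7).
R1 ← R1 + 9/7·R2.
Reading off the reduced rows gives x = 0, y = -2.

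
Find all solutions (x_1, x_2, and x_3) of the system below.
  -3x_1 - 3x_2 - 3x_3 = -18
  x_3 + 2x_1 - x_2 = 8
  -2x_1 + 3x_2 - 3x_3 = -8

Row-reduce the augmented matrix:
R1 ← R1 / (-3).
R2 ← R2 − 2·R1.
R3 ← R3 + 2·R1.
R2 ← R2 / (-3).
R1 ← R1 − 1·R2.
R3 ← R3 − 5·R2.
R3 ← R3 / (-8/3).
R1 ← R1 − 2/3·R3.
R2 ← R2 − 1/3·R3.
Reading off the reduced rows gives x_1 = 4, x_2 = 1, x_3 = 1.

x_1 = 4, x_2 = 1, x_3 = 1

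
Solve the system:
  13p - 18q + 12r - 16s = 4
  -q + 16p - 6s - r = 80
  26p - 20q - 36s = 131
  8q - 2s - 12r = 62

no solution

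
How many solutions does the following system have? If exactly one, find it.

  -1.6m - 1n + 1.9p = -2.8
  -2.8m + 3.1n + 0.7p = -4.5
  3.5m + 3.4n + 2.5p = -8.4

m = 0, n = -1, p = -2

Row-reduce the augmented matrix:
R1 ← R1 / (-8/5).
R2 ← R2 + 14/5·R1.
R3 ← R3 − 7/2·R1.
R2 ← R2 / (97/20).
R1 ← R1 − 5/8·R2.
R3 ← R3 − 97/80·R2.
R3 ← R3 / (117/16).
R1 ← R1 + 659/776·R3.
R2 ← R2 + 105/194·R3.
Reading off the reduced rows gives m = 0, n = -1, p = -2.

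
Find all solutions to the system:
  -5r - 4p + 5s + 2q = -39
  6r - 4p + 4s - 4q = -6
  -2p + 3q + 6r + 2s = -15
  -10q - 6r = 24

infinitely many solutions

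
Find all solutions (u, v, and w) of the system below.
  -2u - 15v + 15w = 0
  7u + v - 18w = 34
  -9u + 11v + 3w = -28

u = 0, v = -2, w = -2

Row-reduce the augmented matrix:
R1 ← R1 / (-2).
R2 ← R2 − 7·R1.
R3 ← R3 + 9·R1.
R2 ← R2 / (-103/2).
R1 ← R1 − 15/2·R2.
R3 ← R3 − 157/2·R2.
R3 ← R3 / (-1227/103).
R1 ← R1 + 255/103·R3.
R2 ← R2 + 69/103·R3.
Reading off the reduced rows gives u = 0, v = -2, w = -2.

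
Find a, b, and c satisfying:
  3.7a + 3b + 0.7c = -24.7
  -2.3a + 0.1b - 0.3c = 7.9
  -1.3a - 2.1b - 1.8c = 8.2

a = -4, b = -4, c = 3

Row-reduce the augmented matrix:
R1 ← R1 / (37/10).
R2 ← R2 + 23/10·R1.
R3 ← R3 + 13/10·R1.
R2 ← R2 / (727/370).
R1 ← R1 − 30/37·R2.
R3 ← R3 + 387/370·R2.
R3 ← R3 / (-2155/1454).
R1 ← R1 − 97/727·R3.
R2 ← R2 − 50/727·R3.
Reading off the reduced rows gives a = -4, b = -4, c = 3.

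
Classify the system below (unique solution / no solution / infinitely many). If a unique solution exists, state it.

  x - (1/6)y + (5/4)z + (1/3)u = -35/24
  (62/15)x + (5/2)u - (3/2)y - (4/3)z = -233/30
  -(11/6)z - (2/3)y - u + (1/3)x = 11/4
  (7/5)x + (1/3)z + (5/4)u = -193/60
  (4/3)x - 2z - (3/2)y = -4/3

Row-reduce the augmented matrix:
R2 ← R2 − 62/15·R1.
R3 ← R3 − 1/3·R1.
R4 ← R4 − 7/5·R1.
R5 ← R5 − 4/3·R1.
R2 ← R2 / (-73/90).
R1 ← R1 + 1/6·R2.
R3 ← R3 + 11/18·R2.
R4 ← R4 − 7/30·R2.
R5 ← R5 + 23/18·R2.
R3 ← R3 / (773/292).
R1 ← R1 − 755/292·R3.
R2 ← R2 − 585/73·R3.
R4 ← R4 + 2879/876·R3.
R5 ← R5 − 2879/438·R3.
R4 ← R4 / (-36815/27828).
R1 ← R1 − 4670/2319·R4.
R2 ← R2 − 3509/773·R4.
R3 ← R3 + 1714/2319·R4.
R5 ← R5 − 36815/13914·R4.
R5 reduces to 0 = 0, so the extra equation is consistent.
Reading off the reduced rows gives x = 1/2, y = 2, z = -1/2, u = -3.

x = 1/2, y = 2, z = -1/2, u = -3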